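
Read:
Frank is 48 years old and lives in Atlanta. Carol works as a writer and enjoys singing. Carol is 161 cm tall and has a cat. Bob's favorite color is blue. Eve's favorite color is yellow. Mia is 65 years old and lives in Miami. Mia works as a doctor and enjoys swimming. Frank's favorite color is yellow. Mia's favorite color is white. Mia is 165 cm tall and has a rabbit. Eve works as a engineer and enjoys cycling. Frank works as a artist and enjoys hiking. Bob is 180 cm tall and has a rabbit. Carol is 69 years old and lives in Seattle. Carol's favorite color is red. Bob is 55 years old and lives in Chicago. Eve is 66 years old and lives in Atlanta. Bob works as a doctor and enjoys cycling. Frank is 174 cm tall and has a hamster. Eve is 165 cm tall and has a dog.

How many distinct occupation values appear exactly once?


Unique occupation values: 3

3


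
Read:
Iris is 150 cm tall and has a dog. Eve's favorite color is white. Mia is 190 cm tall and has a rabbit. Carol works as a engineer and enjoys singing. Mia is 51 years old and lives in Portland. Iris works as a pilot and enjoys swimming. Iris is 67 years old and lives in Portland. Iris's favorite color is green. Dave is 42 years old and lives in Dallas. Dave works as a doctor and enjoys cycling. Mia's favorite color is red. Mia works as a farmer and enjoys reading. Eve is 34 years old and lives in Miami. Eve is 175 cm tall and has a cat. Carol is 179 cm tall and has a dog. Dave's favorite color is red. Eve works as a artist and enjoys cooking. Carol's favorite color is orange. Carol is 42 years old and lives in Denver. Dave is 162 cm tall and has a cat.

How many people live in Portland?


Count in Portland: 2

2


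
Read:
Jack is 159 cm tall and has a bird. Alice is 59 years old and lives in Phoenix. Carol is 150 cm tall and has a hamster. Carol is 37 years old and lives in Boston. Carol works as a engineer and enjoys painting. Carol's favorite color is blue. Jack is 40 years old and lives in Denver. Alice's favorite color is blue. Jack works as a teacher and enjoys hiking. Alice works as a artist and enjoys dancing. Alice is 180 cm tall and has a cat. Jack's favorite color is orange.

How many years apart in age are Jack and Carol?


40 vs 37, diff = 3

3


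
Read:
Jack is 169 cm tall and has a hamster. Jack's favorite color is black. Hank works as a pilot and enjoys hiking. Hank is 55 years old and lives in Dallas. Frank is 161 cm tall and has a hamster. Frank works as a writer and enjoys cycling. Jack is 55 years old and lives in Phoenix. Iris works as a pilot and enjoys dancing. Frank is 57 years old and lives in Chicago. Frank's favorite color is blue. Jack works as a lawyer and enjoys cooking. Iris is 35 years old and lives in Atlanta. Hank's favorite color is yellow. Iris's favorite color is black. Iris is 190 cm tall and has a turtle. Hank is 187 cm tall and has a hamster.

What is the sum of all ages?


35+57+55+55 = 202

202


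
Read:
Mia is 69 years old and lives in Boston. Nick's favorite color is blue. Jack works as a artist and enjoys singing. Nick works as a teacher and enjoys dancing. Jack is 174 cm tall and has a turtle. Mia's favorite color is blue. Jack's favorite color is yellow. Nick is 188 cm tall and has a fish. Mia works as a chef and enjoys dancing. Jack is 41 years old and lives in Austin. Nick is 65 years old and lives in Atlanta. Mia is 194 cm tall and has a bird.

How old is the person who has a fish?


Person with fish is Nick, age 65

65


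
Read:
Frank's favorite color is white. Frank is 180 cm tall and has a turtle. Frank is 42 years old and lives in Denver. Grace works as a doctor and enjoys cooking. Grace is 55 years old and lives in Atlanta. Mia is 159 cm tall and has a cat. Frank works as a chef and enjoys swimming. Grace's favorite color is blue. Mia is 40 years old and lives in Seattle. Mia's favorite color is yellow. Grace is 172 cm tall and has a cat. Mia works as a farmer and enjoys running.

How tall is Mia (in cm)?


Mia is 159 cm tall

159


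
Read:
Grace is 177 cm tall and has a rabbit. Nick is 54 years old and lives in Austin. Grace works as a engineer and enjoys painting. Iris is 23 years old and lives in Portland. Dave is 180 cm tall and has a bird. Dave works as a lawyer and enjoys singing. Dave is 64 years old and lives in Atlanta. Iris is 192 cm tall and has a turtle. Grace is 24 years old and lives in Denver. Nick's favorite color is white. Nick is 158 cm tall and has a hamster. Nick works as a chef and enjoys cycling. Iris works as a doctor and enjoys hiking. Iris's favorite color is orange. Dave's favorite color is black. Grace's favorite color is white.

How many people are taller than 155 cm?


Taller than 155: 4

4


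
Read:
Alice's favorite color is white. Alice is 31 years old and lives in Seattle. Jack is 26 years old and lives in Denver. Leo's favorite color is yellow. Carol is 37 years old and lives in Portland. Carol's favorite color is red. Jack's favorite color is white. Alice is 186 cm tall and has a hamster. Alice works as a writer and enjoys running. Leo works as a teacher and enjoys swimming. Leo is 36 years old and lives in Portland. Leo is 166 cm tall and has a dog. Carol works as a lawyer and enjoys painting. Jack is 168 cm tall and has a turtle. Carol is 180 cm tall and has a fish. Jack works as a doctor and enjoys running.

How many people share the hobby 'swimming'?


Count: 1

1


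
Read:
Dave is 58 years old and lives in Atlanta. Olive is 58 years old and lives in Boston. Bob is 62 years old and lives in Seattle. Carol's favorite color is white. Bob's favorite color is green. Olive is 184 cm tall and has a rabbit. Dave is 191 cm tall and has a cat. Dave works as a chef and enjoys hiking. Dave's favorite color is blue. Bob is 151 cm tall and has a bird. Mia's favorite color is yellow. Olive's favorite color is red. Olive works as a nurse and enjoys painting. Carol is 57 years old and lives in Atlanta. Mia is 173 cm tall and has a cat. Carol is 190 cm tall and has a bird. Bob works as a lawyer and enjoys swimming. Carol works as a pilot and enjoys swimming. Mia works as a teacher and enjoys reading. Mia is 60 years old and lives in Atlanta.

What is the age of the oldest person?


Oldest: Bob at 62

62


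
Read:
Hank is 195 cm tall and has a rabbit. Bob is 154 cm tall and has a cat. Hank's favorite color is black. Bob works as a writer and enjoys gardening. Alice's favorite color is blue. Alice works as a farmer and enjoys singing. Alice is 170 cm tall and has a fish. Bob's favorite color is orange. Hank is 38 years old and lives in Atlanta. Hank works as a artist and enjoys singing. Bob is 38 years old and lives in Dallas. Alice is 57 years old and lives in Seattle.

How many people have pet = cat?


Count: 1

1


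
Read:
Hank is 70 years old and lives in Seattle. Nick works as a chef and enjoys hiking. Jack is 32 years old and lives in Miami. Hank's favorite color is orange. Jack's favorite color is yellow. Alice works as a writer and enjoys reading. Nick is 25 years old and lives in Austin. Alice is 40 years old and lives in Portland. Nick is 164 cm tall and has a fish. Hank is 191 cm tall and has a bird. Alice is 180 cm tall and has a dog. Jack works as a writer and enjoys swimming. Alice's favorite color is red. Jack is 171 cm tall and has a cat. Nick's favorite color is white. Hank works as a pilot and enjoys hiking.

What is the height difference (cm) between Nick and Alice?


|164 - 180| = 16

16


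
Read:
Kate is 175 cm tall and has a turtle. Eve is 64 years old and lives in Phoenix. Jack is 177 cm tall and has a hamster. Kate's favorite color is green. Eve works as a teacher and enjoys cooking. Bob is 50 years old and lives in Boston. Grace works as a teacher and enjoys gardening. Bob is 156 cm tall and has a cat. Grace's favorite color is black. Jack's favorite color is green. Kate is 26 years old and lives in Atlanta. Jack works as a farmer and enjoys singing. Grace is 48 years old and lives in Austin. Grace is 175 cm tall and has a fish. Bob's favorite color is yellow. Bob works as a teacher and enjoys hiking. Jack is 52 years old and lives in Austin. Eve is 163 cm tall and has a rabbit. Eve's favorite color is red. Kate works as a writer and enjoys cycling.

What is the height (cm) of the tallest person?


Tallest: Jack at 177 cm

177


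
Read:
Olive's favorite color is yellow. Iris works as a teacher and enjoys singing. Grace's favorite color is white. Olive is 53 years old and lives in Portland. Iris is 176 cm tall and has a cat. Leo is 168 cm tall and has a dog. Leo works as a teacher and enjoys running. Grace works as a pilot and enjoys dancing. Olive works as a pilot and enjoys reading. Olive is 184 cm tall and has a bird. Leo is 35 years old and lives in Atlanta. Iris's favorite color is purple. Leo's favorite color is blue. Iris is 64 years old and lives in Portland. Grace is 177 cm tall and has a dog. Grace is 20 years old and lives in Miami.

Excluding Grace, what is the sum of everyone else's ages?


Sum (excluding Grace): 152

152


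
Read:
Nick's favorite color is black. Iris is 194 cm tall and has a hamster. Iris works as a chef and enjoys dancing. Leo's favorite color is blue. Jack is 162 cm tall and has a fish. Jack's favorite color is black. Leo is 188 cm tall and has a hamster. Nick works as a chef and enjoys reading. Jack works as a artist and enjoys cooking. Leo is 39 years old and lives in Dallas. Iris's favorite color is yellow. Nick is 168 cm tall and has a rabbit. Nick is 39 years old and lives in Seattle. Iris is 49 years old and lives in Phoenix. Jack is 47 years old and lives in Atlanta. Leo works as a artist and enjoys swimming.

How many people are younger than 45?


Filter: 2

2


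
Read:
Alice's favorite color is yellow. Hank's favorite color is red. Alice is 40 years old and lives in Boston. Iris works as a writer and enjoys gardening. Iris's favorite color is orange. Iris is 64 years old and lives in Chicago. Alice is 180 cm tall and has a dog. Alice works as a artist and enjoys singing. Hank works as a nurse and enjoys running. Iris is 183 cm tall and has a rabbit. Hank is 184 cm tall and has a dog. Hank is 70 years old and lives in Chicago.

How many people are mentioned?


People: Iris, Alice, Hank. Count = 3

3


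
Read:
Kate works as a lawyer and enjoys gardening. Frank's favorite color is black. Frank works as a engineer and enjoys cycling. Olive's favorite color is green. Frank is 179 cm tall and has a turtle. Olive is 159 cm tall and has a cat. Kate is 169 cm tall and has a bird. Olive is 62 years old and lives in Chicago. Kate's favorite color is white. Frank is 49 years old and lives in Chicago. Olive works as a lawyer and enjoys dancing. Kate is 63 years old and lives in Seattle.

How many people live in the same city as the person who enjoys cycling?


Person with hobby cycling is Frank, city Chicago. Count = 2

2


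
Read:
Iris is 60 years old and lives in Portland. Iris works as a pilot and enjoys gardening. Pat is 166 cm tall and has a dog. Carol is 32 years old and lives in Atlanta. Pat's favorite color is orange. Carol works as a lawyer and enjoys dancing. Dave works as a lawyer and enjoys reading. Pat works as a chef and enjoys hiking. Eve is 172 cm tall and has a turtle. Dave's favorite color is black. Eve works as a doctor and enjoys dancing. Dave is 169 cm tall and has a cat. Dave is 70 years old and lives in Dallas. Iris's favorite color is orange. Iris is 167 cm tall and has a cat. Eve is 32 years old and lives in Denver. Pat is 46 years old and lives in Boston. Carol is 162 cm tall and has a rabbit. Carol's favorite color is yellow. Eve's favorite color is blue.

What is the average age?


Sum=240, n=5, avg=48

48


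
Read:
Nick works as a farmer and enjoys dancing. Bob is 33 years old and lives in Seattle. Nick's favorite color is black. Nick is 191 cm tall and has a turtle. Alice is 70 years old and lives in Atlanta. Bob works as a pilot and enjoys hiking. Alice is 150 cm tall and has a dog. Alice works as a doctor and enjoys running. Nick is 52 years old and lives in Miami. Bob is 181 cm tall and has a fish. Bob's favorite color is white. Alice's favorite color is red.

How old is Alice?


Alice is 70 years old

70


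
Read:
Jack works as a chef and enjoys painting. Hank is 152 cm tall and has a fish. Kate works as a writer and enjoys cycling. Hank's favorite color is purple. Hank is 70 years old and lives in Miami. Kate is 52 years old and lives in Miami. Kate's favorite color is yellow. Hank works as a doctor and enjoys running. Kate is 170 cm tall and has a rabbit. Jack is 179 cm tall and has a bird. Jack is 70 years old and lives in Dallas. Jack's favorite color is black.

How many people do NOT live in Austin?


Not in Austin: 3

3


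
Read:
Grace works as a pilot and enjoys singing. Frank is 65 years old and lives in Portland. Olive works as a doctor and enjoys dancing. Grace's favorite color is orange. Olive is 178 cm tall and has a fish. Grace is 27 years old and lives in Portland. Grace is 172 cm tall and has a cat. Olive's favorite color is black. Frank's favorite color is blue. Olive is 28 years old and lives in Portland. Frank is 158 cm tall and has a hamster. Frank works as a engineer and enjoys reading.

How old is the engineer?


The engineer is Frank, age 65

65


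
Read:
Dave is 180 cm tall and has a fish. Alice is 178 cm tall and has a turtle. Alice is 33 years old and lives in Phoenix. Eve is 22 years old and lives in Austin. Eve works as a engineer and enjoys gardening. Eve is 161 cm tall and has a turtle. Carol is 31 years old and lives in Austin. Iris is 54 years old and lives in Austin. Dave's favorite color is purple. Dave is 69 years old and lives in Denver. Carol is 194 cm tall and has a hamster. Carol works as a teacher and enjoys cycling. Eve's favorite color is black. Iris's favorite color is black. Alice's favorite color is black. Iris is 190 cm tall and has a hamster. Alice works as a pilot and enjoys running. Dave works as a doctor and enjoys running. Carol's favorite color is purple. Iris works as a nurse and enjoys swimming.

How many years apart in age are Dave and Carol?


69 vs 31, diff = 38

38


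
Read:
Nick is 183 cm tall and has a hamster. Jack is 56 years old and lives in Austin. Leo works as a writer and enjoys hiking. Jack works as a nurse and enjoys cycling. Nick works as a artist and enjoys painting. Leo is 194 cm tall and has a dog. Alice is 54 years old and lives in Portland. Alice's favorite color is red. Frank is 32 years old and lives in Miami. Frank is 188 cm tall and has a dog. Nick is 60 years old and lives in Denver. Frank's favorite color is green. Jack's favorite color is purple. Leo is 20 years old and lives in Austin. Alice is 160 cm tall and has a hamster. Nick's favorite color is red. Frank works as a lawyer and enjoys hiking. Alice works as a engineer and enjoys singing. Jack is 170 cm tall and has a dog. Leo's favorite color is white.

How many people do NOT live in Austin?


Not in Austin: 3

3


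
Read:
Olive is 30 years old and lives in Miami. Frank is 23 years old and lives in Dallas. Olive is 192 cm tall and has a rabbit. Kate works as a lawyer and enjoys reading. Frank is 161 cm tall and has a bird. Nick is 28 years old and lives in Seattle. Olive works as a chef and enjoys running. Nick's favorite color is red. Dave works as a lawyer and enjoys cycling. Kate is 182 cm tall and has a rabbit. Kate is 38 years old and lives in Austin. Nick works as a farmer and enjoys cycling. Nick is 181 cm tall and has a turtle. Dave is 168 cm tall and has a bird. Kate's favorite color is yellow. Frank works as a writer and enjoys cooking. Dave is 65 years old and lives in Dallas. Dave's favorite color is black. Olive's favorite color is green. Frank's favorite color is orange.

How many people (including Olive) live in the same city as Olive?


Olive lives in Miami. Count = 1

1


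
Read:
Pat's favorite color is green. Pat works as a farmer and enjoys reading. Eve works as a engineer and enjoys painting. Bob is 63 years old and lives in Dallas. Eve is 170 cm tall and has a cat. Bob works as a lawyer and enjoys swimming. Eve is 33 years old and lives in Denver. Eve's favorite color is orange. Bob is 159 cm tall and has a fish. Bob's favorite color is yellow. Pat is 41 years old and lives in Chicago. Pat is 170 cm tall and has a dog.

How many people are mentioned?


People: Eve, Pat, Bob. Count = 3

3


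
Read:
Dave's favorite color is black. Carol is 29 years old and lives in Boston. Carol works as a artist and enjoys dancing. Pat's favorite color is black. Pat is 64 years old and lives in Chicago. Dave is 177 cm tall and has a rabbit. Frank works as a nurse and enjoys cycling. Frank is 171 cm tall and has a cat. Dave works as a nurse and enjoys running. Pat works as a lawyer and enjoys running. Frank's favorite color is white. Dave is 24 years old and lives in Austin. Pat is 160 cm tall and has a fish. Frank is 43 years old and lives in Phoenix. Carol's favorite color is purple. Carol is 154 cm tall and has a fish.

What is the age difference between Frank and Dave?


|43 - 24| = 19

19


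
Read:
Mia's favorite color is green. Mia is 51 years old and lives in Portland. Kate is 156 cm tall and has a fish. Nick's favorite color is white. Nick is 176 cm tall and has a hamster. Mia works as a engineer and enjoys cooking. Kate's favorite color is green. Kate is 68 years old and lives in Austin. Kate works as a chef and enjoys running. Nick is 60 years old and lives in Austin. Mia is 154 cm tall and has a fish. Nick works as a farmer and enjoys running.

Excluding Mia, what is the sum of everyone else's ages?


Sum (excluding Mia): 128

128


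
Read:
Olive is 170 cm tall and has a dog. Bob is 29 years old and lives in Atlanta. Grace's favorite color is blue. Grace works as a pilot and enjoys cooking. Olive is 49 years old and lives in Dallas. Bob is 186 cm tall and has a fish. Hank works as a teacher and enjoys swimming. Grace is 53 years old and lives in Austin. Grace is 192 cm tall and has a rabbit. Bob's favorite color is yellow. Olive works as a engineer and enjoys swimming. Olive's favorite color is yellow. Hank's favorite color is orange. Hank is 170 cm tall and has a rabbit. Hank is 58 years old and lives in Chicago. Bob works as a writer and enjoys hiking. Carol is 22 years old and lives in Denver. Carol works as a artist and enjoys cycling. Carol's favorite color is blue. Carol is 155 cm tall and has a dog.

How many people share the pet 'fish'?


Count: 1

1


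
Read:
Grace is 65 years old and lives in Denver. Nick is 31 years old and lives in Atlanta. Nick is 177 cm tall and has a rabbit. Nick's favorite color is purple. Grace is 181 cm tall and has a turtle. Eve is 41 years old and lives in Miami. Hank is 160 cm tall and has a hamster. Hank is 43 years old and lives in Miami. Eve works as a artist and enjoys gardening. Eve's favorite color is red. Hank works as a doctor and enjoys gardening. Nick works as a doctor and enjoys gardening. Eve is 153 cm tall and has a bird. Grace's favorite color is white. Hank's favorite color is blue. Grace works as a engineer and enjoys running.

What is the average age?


Sum=180, n=4, avg=45

45


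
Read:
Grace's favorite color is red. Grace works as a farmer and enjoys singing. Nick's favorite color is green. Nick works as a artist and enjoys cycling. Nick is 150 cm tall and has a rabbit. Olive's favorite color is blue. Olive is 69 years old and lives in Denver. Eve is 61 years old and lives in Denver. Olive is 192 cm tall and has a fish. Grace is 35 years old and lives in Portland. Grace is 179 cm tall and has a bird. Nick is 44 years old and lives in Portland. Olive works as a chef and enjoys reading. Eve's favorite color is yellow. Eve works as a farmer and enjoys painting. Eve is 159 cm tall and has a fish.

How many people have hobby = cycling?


Count: 1

1


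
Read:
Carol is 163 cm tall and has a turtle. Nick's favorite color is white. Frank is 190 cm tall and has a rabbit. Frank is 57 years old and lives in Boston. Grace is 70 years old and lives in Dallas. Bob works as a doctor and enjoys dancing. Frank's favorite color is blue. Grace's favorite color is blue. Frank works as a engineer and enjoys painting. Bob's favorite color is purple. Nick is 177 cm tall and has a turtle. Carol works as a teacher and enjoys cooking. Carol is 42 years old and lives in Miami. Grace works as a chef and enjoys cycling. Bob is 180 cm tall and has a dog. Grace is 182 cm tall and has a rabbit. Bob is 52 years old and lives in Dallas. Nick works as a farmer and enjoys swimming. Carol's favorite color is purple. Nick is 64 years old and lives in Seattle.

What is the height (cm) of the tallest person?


Tallest: Frank at 190 cm

190


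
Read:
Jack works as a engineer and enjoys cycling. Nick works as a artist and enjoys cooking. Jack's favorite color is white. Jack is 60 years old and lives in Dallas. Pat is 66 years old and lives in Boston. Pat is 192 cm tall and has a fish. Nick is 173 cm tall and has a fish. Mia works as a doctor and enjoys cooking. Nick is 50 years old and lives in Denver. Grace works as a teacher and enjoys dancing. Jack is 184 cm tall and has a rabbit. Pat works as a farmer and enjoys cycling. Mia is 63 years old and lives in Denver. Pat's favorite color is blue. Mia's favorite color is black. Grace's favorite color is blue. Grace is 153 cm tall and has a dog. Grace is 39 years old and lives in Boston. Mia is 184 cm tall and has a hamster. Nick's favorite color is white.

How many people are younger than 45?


Filter: 1

1


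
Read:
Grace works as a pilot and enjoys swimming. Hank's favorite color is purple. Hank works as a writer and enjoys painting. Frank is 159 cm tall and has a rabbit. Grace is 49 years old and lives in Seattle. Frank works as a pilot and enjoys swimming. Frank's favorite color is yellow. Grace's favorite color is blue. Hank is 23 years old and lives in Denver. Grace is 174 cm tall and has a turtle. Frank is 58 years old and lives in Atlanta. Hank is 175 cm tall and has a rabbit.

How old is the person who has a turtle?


Person with turtle is Grace, age 49

49


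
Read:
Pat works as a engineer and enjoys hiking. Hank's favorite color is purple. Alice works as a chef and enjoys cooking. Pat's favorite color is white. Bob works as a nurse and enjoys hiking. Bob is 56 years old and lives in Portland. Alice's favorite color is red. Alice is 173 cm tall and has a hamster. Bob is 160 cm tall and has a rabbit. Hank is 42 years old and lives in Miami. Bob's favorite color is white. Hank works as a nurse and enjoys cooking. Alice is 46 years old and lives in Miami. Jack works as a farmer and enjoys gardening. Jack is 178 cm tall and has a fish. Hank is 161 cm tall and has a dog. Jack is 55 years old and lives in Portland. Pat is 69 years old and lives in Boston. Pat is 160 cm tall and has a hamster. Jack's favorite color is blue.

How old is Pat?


Pat is 69 years old

69


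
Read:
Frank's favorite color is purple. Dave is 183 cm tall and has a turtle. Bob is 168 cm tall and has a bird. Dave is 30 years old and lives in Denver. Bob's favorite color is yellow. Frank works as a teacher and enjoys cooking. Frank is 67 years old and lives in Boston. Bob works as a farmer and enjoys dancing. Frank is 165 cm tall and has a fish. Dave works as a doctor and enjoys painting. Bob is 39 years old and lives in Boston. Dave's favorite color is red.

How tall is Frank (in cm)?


Frank is 165 cm tall

165


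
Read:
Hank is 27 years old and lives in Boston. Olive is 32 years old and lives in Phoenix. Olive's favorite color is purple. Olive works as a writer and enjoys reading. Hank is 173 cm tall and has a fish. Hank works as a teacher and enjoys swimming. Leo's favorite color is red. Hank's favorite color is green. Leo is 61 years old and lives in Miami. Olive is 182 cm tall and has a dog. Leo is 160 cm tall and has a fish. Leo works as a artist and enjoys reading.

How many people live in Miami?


Count in Miami: 1

1


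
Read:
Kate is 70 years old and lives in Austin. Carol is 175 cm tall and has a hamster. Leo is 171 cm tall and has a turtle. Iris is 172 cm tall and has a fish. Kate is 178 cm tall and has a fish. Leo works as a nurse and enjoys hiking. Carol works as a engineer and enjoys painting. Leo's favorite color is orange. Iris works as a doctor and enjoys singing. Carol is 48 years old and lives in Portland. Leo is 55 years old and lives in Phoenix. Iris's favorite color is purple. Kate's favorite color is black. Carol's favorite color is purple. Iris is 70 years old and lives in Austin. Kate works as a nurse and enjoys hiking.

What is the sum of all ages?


48+55+70+70 = 243

243


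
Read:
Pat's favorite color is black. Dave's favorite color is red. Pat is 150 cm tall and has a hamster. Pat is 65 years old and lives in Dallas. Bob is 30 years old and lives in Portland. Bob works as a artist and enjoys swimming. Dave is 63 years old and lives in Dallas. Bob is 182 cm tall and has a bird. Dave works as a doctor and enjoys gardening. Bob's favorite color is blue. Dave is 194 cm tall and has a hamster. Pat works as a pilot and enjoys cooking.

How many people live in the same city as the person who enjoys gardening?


Person with hobby gardening is Dave, city Dallas. Count = 2

2


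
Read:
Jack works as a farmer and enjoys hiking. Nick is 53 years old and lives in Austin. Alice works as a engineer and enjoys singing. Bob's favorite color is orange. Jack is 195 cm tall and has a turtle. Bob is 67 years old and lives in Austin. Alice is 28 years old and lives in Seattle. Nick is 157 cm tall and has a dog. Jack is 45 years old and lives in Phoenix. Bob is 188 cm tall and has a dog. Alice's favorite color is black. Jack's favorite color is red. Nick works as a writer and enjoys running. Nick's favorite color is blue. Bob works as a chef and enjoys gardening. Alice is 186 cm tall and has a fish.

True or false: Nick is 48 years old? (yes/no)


Nick is actually 53. no

no


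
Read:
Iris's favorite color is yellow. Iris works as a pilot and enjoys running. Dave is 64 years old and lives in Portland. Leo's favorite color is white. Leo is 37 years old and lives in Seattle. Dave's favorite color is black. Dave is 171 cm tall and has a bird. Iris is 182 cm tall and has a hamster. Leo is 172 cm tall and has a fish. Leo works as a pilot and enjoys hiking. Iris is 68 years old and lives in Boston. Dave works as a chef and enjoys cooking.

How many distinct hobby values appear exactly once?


Unique hobby values: 3

3


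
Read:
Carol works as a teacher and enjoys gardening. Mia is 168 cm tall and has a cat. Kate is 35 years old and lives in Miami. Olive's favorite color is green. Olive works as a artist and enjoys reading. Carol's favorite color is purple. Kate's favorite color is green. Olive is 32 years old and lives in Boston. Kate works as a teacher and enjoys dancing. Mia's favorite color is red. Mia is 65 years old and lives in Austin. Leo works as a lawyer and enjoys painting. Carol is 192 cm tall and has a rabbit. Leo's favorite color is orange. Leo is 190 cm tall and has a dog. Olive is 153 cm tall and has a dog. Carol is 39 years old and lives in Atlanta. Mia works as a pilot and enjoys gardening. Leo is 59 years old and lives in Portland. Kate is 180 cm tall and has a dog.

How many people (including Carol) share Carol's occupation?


Carol is a teacher. Count = 2

2


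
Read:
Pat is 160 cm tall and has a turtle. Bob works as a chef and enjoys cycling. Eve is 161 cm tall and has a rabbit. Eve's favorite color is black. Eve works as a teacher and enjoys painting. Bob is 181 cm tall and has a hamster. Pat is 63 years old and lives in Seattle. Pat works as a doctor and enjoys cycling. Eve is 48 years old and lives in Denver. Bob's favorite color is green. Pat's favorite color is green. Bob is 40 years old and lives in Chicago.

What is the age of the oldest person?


Oldest: Pat at 63

63


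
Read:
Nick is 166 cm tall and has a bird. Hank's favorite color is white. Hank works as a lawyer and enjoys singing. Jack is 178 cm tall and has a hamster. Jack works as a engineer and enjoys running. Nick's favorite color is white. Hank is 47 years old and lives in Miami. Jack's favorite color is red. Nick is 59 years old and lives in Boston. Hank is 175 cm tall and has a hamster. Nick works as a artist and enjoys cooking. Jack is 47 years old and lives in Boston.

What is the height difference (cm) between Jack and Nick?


|178 - 166| = 12

12


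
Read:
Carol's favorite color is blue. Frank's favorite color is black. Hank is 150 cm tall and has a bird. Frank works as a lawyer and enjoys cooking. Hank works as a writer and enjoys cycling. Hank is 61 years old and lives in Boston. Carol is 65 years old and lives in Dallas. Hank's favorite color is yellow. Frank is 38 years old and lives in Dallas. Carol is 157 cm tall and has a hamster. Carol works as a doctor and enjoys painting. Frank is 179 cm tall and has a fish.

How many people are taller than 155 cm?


Taller than 155: 2

2


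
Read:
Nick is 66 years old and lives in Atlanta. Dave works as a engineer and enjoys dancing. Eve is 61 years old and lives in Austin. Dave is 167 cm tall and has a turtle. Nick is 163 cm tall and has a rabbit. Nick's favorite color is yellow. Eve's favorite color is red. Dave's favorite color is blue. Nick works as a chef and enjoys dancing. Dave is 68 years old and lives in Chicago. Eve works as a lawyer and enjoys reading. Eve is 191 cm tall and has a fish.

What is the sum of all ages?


66+61+68 = 195

195


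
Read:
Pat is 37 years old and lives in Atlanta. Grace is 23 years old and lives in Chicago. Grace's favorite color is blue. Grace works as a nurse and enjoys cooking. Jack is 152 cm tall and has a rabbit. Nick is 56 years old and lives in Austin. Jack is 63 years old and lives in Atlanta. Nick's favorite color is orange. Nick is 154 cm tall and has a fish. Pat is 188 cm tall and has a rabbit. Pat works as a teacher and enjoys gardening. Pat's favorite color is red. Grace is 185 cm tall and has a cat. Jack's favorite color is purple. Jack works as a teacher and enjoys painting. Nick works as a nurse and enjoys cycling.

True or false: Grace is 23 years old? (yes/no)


Grace is actually 23. yes

yes


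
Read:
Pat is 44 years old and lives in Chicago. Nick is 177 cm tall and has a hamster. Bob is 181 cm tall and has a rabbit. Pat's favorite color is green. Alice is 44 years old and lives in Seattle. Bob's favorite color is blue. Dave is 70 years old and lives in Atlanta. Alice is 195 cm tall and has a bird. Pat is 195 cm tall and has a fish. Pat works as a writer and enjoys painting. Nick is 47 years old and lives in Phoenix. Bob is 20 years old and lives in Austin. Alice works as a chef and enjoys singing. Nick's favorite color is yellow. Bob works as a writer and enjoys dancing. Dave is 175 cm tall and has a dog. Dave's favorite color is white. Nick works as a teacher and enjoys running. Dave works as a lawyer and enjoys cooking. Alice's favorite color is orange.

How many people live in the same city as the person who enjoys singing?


Person with hobby singing is Alice, city Seattle. Count = 1

1


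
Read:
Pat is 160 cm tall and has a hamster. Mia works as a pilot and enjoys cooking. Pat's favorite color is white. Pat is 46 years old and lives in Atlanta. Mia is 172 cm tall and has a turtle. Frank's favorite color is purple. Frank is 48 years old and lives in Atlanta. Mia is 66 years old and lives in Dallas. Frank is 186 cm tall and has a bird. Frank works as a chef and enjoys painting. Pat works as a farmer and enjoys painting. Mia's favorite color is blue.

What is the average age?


Sum=160, n=3, avg=53.33

53.33


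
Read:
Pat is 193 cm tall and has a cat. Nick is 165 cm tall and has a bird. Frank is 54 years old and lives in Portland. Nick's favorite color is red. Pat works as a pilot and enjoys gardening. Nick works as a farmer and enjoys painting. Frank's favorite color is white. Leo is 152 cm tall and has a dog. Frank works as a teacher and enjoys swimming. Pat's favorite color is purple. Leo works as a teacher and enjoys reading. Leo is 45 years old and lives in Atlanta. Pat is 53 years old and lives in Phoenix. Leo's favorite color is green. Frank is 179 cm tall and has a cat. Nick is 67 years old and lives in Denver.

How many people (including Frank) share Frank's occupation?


Frank is a teacher. Count = 2

2


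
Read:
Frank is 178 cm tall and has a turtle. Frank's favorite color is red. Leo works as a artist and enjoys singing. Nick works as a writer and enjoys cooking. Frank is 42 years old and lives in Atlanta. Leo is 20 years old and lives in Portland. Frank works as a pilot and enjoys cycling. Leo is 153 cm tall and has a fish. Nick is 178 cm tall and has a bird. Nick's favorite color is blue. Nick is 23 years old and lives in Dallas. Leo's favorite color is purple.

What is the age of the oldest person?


Oldest: Frank at 42

42


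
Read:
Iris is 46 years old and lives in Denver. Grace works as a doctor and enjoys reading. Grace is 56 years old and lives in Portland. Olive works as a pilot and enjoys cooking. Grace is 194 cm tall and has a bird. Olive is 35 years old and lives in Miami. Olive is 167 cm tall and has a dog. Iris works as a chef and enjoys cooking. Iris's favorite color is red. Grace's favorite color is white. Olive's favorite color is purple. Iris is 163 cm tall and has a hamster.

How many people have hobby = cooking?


Count: 2

2


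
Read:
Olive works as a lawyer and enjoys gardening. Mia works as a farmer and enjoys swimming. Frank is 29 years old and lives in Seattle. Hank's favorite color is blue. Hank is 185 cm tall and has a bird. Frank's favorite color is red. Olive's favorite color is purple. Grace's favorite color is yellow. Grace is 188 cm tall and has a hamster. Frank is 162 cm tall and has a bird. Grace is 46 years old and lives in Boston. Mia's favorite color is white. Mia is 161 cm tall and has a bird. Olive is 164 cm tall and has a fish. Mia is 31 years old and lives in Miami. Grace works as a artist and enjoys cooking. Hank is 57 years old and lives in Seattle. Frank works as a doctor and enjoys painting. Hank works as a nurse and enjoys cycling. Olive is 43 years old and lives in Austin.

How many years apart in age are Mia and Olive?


31 vs 43, diff = 12

12


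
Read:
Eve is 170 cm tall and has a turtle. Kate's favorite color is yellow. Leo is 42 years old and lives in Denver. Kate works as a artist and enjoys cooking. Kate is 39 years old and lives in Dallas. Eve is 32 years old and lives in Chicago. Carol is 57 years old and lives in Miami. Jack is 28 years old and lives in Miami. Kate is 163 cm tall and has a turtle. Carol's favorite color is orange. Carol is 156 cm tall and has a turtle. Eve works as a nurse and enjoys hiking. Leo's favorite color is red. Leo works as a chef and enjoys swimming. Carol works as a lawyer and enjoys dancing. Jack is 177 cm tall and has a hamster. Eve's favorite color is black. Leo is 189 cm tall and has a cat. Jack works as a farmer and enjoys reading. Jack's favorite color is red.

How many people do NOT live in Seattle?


Not in Seattle: 5

5


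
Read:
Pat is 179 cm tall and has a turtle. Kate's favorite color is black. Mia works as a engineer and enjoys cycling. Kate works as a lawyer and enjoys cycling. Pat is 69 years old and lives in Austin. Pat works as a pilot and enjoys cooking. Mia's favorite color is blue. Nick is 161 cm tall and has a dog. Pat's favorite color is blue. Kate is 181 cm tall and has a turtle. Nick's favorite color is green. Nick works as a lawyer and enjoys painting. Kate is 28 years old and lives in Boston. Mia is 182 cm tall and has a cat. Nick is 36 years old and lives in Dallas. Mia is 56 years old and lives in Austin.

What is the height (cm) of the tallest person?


Tallest: Mia at 182 cm

182


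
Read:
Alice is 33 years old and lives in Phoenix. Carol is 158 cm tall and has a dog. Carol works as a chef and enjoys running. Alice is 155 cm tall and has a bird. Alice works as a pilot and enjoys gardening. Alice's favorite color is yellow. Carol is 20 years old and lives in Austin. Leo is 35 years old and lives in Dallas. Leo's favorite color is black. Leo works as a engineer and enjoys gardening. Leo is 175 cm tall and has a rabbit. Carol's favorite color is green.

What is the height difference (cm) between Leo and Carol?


|175 - 158| = 17

17


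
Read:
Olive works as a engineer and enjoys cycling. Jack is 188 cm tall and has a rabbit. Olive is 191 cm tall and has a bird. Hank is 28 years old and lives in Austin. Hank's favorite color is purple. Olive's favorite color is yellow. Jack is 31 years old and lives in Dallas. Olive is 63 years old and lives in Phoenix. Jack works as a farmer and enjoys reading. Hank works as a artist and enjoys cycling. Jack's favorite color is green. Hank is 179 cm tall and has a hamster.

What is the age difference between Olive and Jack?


|63 - 31| = 32

32


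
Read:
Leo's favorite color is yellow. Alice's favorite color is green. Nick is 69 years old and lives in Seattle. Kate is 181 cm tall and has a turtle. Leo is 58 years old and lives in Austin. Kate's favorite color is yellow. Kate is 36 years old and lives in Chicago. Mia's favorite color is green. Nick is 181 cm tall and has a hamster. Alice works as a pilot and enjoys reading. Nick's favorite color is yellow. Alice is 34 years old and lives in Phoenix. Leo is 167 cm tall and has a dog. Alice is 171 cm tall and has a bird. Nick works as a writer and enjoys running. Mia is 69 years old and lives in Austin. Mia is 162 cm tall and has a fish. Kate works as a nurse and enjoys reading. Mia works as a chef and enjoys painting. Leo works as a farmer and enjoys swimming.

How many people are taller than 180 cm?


Taller than 180: 2

2


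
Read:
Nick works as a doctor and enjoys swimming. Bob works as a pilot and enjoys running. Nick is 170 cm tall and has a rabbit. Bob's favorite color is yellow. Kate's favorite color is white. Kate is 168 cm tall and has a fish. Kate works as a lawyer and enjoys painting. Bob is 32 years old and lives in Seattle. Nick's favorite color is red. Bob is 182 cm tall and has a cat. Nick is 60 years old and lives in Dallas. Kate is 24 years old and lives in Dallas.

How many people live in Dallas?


Count in Dallas: 2

2


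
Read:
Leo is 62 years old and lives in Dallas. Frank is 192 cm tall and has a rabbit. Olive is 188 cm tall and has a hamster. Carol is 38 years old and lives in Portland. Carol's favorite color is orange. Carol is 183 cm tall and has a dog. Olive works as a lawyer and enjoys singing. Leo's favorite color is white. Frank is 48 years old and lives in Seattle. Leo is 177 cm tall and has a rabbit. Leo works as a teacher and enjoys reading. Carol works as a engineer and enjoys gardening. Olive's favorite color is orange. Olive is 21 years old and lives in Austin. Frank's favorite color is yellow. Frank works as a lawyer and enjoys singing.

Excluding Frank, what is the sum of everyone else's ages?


Sum (excluding Frank): 121

121


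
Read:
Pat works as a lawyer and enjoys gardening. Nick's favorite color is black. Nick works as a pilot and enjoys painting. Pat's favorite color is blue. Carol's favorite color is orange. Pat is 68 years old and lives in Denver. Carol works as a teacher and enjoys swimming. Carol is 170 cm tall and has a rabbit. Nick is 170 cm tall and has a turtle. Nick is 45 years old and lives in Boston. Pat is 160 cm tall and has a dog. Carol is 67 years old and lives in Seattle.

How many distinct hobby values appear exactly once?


Unique hobby values: 3

3


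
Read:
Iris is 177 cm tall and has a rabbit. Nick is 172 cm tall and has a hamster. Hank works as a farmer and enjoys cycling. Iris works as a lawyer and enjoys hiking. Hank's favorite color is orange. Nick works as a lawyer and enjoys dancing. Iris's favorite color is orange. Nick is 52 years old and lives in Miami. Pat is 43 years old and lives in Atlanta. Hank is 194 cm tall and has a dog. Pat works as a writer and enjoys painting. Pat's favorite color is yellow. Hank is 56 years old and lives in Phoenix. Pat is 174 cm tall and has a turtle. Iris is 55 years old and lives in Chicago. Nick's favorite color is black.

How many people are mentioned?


People: Iris, Nick, Hank, Pat. Count = 4

4
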